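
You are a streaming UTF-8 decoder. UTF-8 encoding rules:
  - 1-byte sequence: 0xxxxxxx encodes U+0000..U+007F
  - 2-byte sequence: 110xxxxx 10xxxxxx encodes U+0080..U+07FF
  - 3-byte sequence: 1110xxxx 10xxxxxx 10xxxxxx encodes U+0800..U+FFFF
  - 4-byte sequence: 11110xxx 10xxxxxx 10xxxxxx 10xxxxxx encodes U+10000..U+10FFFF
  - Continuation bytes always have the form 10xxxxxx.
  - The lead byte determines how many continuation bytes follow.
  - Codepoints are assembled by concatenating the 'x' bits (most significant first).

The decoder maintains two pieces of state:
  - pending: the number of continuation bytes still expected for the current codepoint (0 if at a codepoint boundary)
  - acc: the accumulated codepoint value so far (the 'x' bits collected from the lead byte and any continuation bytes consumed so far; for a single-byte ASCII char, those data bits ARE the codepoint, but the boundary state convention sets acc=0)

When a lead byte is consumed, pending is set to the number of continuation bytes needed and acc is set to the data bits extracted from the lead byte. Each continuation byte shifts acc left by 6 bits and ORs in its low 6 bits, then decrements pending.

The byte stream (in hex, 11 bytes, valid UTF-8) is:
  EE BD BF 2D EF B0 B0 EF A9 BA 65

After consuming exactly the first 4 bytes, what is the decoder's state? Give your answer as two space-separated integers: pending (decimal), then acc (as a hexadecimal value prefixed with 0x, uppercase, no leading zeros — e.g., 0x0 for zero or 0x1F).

Byte[0]=EE: 3-byte lead. pending=2, acc=0xE
Byte[1]=BD: continuation. acc=(acc<<6)|0x3D=0x3BD, pending=1
Byte[2]=BF: continuation. acc=(acc<<6)|0x3F=0xEF7F, pending=0
Byte[3]=2D: 1-byte. pending=0, acc=0x0

Answer: 0 0x0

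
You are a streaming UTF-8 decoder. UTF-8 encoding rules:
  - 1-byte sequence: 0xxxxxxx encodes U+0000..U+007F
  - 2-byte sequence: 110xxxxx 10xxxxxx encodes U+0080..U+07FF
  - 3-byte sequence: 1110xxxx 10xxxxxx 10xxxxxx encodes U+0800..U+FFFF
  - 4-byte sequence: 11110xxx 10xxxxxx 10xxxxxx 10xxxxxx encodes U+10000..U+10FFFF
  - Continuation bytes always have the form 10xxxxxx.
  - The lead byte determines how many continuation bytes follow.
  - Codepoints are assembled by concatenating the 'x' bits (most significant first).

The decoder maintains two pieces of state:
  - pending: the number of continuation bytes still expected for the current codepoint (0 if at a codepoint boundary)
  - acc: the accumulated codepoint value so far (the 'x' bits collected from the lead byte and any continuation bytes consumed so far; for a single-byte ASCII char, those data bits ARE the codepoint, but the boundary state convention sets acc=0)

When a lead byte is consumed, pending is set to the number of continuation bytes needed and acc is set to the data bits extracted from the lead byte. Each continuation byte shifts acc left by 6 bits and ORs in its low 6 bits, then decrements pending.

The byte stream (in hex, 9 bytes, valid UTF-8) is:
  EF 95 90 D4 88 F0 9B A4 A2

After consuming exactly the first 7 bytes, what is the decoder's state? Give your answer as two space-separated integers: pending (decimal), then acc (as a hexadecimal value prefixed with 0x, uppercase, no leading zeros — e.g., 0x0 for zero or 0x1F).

Answer: 2 0x1B

Derivation:
Byte[0]=EF: 3-byte lead. pending=2, acc=0xF
Byte[1]=95: continuation. acc=(acc<<6)|0x15=0x3D5, pending=1
Byte[2]=90: continuation. acc=(acc<<6)|0x10=0xF550, pending=0
Byte[3]=D4: 2-byte lead. pending=1, acc=0x14
Byte[4]=88: continuation. acc=(acc<<6)|0x08=0x508, pending=0
Byte[5]=F0: 4-byte lead. pending=3, acc=0x0
Byte[6]=9B: continuation. acc=(acc<<6)|0x1B=0x1B, pending=2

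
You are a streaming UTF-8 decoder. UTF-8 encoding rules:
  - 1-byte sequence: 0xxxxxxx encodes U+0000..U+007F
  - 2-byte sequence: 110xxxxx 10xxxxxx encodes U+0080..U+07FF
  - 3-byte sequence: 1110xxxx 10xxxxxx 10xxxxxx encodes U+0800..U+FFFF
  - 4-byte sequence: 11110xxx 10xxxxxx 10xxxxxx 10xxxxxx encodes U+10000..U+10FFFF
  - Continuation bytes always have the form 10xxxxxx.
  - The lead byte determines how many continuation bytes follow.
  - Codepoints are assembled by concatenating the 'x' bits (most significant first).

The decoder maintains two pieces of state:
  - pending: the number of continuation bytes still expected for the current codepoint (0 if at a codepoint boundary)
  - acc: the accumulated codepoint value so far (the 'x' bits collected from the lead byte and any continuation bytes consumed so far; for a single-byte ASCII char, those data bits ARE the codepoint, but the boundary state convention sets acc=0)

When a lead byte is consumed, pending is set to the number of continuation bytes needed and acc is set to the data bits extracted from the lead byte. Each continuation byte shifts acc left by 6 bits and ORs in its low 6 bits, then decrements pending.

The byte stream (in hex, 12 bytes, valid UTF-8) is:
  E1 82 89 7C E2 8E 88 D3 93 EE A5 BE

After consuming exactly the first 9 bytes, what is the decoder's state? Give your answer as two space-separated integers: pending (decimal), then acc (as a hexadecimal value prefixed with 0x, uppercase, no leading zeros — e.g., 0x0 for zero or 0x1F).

Byte[0]=E1: 3-byte lead. pending=2, acc=0x1
Byte[1]=82: continuation. acc=(acc<<6)|0x02=0x42, pending=1
Byte[2]=89: continuation. acc=(acc<<6)|0x09=0x1089, pending=0
Byte[3]=7C: 1-byte. pending=0, acc=0x0
Byte[4]=E2: 3-byte lead. pending=2, acc=0x2
Byte[5]=8E: continuation. acc=(acc<<6)|0x0E=0x8E, pending=1
Byte[6]=88: continuation. acc=(acc<<6)|0x08=0x2388, pending=0
Byte[7]=D3: 2-byte lead. pending=1, acc=0x13
Byte[8]=93: continuation. acc=(acc<<6)|0x13=0x4D3, pending=0

Answer: 0 0x4D3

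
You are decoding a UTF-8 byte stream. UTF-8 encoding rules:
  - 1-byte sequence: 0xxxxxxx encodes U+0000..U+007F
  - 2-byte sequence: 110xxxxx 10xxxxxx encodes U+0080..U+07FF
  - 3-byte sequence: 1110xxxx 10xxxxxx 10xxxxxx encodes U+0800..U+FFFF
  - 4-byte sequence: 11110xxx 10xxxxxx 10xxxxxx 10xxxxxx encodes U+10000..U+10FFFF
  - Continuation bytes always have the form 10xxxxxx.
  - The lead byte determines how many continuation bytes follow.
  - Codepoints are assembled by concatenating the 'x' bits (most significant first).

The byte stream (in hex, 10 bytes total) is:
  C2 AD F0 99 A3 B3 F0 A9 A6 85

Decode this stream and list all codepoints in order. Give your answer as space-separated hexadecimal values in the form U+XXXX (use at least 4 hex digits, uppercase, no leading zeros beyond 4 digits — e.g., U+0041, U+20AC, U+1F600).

Answer: U+00AD U+198F3 U+29985

Derivation:
Byte[0]=C2: 2-byte lead, need 1 cont bytes. acc=0x2
Byte[1]=AD: continuation. acc=(acc<<6)|0x2D=0xAD
Completed: cp=U+00AD (starts at byte 0)
Byte[2]=F0: 4-byte lead, need 3 cont bytes. acc=0x0
Byte[3]=99: continuation. acc=(acc<<6)|0x19=0x19
Byte[4]=A3: continuation. acc=(acc<<6)|0x23=0x663
Byte[5]=B3: continuation. acc=(acc<<6)|0x33=0x198F3
Completed: cp=U+198F3 (starts at byte 2)
Byte[6]=F0: 4-byte lead, need 3 cont bytes. acc=0x0
Byte[7]=A9: continuation. acc=(acc<<6)|0x29=0x29
Byte[8]=A6: continuation. acc=(acc<<6)|0x26=0xA66
Byte[9]=85: continuation. acc=(acc<<6)|0x05=0x29985
Completed: cp=U+29985 (starts at byte 6)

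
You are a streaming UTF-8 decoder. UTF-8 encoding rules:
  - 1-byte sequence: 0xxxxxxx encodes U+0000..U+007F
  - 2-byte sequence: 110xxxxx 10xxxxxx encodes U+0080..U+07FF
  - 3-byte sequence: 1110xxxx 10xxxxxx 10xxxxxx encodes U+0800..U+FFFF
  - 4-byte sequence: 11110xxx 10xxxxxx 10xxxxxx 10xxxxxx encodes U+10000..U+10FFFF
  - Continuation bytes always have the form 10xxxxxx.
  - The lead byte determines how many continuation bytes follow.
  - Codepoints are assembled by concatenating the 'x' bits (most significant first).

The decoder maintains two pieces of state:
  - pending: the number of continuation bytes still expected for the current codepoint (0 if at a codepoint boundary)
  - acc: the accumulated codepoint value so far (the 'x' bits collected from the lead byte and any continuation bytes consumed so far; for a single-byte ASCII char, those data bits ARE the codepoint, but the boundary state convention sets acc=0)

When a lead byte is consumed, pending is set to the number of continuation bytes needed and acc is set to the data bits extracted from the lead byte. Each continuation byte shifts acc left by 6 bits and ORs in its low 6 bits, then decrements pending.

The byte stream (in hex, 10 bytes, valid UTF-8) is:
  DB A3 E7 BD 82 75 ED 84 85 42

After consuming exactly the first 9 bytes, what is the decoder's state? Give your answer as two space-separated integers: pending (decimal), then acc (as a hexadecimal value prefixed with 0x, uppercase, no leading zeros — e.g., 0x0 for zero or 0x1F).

Answer: 0 0xD105

Derivation:
Byte[0]=DB: 2-byte lead. pending=1, acc=0x1B
Byte[1]=A3: continuation. acc=(acc<<6)|0x23=0x6E3, pending=0
Byte[2]=E7: 3-byte lead. pending=2, acc=0x7
Byte[3]=BD: continuation. acc=(acc<<6)|0x3D=0x1FD, pending=1
Byte[4]=82: continuation. acc=(acc<<6)|0x02=0x7F42, pending=0
Byte[5]=75: 1-byte. pending=0, acc=0x0
Byte[6]=ED: 3-byte lead. pending=2, acc=0xD
Byte[7]=84: continuation. acc=(acc<<6)|0x04=0x344, pending=1
Byte[8]=85: continuation. acc=(acc<<6)|0x05=0xD105, pending=0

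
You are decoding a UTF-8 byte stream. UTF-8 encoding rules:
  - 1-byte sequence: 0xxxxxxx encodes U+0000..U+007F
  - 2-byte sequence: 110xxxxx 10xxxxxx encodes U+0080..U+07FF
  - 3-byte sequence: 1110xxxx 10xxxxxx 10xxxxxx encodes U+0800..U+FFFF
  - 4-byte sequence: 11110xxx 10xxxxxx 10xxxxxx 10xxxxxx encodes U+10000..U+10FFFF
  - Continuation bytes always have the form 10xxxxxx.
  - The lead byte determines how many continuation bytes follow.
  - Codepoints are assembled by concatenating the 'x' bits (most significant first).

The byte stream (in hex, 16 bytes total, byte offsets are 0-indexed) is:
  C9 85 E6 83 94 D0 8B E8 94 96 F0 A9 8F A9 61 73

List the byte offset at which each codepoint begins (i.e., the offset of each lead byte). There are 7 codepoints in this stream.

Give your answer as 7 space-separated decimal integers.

Answer: 0 2 5 7 10 14 15

Derivation:
Byte[0]=C9: 2-byte lead, need 1 cont bytes. acc=0x9
Byte[1]=85: continuation. acc=(acc<<6)|0x05=0x245
Completed: cp=U+0245 (starts at byte 0)
Byte[2]=E6: 3-byte lead, need 2 cont bytes. acc=0x6
Byte[3]=83: continuation. acc=(acc<<6)|0x03=0x183
Byte[4]=94: continuation. acc=(acc<<6)|0x14=0x60D4
Completed: cp=U+60D4 (starts at byte 2)
Byte[5]=D0: 2-byte lead, need 1 cont bytes. acc=0x10
Byte[6]=8B: continuation. acc=(acc<<6)|0x0B=0x40B
Completed: cp=U+040B (starts at byte 5)
Byte[7]=E8: 3-byte lead, need 2 cont bytes. acc=0x8
Byte[8]=94: continuation. acc=(acc<<6)|0x14=0x214
Byte[9]=96: continuation. acc=(acc<<6)|0x16=0x8516
Completed: cp=U+8516 (starts at byte 7)
Byte[10]=F0: 4-byte lead, need 3 cont bytes. acc=0x0
Byte[11]=A9: continuation. acc=(acc<<6)|0x29=0x29
Byte[12]=8F: continuation. acc=(acc<<6)|0x0F=0xA4F
Byte[13]=A9: continuation. acc=(acc<<6)|0x29=0x293E9
Completed: cp=U+293E9 (starts at byte 10)
Byte[14]=61: 1-byte ASCII. cp=U+0061
Byte[15]=73: 1-byte ASCII. cp=U+0073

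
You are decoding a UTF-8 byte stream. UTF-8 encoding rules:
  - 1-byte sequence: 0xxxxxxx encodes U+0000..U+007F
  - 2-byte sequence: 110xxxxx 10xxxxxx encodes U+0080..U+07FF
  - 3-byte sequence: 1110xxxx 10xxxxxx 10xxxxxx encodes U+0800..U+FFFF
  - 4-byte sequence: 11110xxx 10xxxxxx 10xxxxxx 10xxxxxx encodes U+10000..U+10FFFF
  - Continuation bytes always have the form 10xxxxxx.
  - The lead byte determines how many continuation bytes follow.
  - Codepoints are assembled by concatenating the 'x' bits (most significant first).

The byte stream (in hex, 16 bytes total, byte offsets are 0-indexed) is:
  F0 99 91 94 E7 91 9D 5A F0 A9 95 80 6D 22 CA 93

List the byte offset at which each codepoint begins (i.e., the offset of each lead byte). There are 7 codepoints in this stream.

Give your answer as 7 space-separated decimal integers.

Byte[0]=F0: 4-byte lead, need 3 cont bytes. acc=0x0
Byte[1]=99: continuation. acc=(acc<<6)|0x19=0x19
Byte[2]=91: continuation. acc=(acc<<6)|0x11=0x651
Byte[3]=94: continuation. acc=(acc<<6)|0x14=0x19454
Completed: cp=U+19454 (starts at byte 0)
Byte[4]=E7: 3-byte lead, need 2 cont bytes. acc=0x7
Byte[5]=91: continuation. acc=(acc<<6)|0x11=0x1D1
Byte[6]=9D: continuation. acc=(acc<<6)|0x1D=0x745D
Completed: cp=U+745D (starts at byte 4)
Byte[7]=5A: 1-byte ASCII. cp=U+005A
Byte[8]=F0: 4-byte lead, need 3 cont bytes. acc=0x0
Byte[9]=A9: continuation. acc=(acc<<6)|0x29=0x29
Byte[10]=95: continuation. acc=(acc<<6)|0x15=0xA55
Byte[11]=80: continuation. acc=(acc<<6)|0x00=0x29540
Completed: cp=U+29540 (starts at byte 8)
Byte[12]=6D: 1-byte ASCII. cp=U+006D
Byte[13]=22: 1-byte ASCII. cp=U+0022
Byte[14]=CA: 2-byte lead, need 1 cont bytes. acc=0xA
Byte[15]=93: continuation. acc=(acc<<6)|0x13=0x293
Completed: cp=U+0293 (starts at byte 14)

Answer: 0 4 7 8 12 13 14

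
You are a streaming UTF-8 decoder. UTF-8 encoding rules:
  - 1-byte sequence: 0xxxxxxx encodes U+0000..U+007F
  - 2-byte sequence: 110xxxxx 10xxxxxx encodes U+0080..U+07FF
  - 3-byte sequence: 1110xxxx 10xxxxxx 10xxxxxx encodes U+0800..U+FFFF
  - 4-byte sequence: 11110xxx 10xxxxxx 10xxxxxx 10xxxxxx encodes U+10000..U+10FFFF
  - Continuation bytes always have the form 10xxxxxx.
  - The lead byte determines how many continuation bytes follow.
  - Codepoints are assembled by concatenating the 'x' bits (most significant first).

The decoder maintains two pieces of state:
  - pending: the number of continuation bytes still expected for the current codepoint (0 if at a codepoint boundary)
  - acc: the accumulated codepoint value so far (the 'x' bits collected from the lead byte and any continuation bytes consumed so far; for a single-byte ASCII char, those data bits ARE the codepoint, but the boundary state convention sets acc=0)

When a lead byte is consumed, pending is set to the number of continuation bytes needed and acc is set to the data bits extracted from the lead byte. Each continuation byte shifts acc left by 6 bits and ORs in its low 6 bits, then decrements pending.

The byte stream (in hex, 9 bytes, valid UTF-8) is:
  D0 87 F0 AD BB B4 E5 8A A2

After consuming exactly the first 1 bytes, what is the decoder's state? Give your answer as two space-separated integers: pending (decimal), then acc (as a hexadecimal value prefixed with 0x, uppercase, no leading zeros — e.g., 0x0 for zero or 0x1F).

Byte[0]=D0: 2-byte lead. pending=1, acc=0x10

Answer: 1 0x10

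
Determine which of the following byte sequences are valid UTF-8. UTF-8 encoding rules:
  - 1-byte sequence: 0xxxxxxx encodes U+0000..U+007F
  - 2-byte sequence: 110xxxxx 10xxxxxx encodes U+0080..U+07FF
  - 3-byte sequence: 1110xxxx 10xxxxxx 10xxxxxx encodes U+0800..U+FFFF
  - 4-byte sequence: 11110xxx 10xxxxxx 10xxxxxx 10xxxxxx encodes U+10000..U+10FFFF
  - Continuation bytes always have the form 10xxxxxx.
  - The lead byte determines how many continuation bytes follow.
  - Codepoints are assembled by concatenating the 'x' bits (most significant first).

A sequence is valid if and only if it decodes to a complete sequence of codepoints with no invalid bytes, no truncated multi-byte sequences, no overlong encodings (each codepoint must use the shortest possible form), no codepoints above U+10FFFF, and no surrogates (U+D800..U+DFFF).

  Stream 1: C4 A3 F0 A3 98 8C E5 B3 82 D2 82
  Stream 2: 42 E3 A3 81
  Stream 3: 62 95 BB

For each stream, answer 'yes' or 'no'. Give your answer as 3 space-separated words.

Stream 1: decodes cleanly. VALID
Stream 2: decodes cleanly. VALID
Stream 3: error at byte offset 1. INVALID

Answer: yes yes no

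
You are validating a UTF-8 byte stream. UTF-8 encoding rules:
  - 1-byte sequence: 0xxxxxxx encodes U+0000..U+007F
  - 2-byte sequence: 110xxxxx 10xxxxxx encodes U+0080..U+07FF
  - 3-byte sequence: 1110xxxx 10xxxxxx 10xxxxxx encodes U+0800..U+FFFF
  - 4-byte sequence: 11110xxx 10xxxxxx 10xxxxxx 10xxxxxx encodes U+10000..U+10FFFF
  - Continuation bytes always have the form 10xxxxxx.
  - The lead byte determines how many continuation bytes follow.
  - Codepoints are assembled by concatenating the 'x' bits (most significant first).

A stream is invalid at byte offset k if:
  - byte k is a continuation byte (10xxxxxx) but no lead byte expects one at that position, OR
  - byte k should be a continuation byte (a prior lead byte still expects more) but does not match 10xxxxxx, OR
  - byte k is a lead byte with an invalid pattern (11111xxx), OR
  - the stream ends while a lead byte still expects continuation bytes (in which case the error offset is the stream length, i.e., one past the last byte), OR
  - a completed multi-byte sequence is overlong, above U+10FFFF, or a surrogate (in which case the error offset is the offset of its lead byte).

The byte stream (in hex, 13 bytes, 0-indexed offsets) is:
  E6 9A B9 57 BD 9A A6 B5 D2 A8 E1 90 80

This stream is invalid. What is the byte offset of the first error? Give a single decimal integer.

Answer: 4

Derivation:
Byte[0]=E6: 3-byte lead, need 2 cont bytes. acc=0x6
Byte[1]=9A: continuation. acc=(acc<<6)|0x1A=0x19A
Byte[2]=B9: continuation. acc=(acc<<6)|0x39=0x66B9
Completed: cp=U+66B9 (starts at byte 0)
Byte[3]=57: 1-byte ASCII. cp=U+0057
Byte[4]=BD: INVALID lead byte (not 0xxx/110x/1110/11110)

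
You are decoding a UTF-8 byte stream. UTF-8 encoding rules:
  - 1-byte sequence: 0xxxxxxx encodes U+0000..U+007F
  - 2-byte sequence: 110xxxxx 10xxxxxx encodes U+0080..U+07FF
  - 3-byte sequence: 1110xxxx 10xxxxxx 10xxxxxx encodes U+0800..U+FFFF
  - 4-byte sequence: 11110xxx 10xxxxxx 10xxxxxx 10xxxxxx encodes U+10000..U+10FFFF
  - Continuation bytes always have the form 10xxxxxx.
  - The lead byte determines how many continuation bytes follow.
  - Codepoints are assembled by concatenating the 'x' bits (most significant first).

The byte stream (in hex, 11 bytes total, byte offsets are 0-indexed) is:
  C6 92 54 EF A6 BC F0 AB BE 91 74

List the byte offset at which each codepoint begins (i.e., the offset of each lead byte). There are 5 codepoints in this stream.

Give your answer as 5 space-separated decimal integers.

Answer: 0 2 3 6 10

Derivation:
Byte[0]=C6: 2-byte lead, need 1 cont bytes. acc=0x6
Byte[1]=92: continuation. acc=(acc<<6)|0x12=0x192
Completed: cp=U+0192 (starts at byte 0)
Byte[2]=54: 1-byte ASCII. cp=U+0054
Byte[3]=EF: 3-byte lead, need 2 cont bytes. acc=0xF
Byte[4]=A6: continuation. acc=(acc<<6)|0x26=0x3E6
Byte[5]=BC: continuation. acc=(acc<<6)|0x3C=0xF9BC
Completed: cp=U+F9BC (starts at byte 3)
Byte[6]=F0: 4-byte lead, need 3 cont bytes. acc=0x0
Byte[7]=AB: continuation. acc=(acc<<6)|0x2B=0x2B
Byte[8]=BE: continuation. acc=(acc<<6)|0x3E=0xAFE
Byte[9]=91: continuation. acc=(acc<<6)|0x11=0x2BF91
Completed: cp=U+2BF91 (starts at byte 6)
Byte[10]=74: 1-byte ASCII. cp=U+0074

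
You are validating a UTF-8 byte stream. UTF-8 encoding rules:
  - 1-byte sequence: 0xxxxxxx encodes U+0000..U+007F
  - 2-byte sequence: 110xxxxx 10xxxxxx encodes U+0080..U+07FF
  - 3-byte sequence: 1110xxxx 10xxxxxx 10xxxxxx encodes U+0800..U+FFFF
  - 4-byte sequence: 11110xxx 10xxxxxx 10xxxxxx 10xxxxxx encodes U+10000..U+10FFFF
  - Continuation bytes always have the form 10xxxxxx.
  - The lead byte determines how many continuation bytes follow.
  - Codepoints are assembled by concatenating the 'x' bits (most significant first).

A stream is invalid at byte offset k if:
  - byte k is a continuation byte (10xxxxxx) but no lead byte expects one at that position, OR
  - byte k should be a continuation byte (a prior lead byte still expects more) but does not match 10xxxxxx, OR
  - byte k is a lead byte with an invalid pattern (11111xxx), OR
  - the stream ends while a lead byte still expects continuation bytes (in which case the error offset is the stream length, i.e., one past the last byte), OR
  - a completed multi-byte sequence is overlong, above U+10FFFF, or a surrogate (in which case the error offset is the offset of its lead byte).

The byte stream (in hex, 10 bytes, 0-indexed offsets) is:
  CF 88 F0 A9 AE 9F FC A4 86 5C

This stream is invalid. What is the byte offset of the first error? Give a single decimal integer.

Byte[0]=CF: 2-byte lead, need 1 cont bytes. acc=0xF
Byte[1]=88: continuation. acc=(acc<<6)|0x08=0x3C8
Completed: cp=U+03C8 (starts at byte 0)
Byte[2]=F0: 4-byte lead, need 3 cont bytes. acc=0x0
Byte[3]=A9: continuation. acc=(acc<<6)|0x29=0x29
Byte[4]=AE: continuation. acc=(acc<<6)|0x2E=0xA6E
Byte[5]=9F: continuation. acc=(acc<<6)|0x1F=0x29B9F
Completed: cp=U+29B9F (starts at byte 2)
Byte[6]=FC: INVALID lead byte (not 0xxx/110x/1110/11110)

Answer: 6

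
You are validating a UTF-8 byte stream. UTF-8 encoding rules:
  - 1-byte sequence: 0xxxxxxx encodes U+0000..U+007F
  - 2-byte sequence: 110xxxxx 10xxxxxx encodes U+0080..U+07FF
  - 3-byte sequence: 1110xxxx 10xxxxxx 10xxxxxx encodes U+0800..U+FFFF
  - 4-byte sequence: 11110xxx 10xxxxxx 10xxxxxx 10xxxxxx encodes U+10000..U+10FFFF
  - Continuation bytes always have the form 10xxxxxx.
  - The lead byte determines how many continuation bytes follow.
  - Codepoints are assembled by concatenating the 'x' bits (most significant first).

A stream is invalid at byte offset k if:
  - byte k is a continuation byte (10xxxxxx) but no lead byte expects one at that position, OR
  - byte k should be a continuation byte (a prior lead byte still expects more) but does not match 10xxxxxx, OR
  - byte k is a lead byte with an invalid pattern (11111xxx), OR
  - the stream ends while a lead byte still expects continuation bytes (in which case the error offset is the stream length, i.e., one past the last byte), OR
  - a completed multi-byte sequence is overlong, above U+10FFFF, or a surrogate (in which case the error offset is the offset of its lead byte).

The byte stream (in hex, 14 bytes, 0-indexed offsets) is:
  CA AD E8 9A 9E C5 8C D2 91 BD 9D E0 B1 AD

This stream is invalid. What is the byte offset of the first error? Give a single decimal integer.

Byte[0]=CA: 2-byte lead, need 1 cont bytes. acc=0xA
Byte[1]=AD: continuation. acc=(acc<<6)|0x2D=0x2AD
Completed: cp=U+02AD (starts at byte 0)
Byte[2]=E8: 3-byte lead, need 2 cont bytes. acc=0x8
Byte[3]=9A: continuation. acc=(acc<<6)|0x1A=0x21A
Byte[4]=9E: continuation. acc=(acc<<6)|0x1E=0x869E
Completed: cp=U+869E (starts at byte 2)
Byte[5]=C5: 2-byte lead, need 1 cont bytes. acc=0x5
Byte[6]=8C: continuation. acc=(acc<<6)|0x0C=0x14C
Completed: cp=U+014C (starts at byte 5)
Byte[7]=D2: 2-byte lead, need 1 cont bytes. acc=0x12
Byte[8]=91: continuation. acc=(acc<<6)|0x11=0x491
Completed: cp=U+0491 (starts at byte 7)
Byte[9]=BD: INVALID lead byte (not 0xxx/110x/1110/11110)

Answer: 9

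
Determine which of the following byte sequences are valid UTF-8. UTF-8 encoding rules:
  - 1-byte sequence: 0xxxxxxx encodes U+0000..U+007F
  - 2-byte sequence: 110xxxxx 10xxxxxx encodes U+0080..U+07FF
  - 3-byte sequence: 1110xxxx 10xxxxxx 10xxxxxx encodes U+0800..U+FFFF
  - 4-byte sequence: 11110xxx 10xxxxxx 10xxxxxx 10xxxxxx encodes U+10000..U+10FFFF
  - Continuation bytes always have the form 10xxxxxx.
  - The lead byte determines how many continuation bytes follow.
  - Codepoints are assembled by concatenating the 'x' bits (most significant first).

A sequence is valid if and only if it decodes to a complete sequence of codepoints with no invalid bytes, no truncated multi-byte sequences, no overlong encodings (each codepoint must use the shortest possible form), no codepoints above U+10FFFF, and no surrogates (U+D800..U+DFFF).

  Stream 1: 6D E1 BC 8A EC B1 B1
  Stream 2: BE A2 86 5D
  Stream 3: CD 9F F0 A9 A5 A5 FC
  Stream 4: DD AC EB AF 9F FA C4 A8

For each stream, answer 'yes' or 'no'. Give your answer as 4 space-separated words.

Stream 1: decodes cleanly. VALID
Stream 2: error at byte offset 0. INVALID
Stream 3: error at byte offset 6. INVALID
Stream 4: error at byte offset 5. INVALID

Answer: yes no no no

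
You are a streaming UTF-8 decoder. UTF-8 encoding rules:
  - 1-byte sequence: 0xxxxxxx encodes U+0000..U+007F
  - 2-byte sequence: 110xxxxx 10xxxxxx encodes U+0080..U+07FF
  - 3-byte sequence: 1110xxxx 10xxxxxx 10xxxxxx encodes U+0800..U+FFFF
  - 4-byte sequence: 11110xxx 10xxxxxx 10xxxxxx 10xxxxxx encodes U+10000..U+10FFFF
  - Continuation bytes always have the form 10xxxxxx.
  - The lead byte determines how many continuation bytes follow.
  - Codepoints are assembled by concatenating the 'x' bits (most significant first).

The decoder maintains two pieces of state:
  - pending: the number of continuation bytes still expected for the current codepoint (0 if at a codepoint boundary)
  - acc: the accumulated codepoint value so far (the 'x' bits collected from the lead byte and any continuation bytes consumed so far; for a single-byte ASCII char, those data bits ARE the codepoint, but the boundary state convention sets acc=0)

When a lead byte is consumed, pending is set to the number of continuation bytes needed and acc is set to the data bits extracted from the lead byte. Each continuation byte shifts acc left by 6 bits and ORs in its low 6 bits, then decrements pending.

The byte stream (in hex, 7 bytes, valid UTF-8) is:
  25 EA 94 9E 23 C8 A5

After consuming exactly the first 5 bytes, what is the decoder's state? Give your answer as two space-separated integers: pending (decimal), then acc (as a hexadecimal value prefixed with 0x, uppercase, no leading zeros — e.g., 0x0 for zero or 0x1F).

Byte[0]=25: 1-byte. pending=0, acc=0x0
Byte[1]=EA: 3-byte lead. pending=2, acc=0xA
Byte[2]=94: continuation. acc=(acc<<6)|0x14=0x294, pending=1
Byte[3]=9E: continuation. acc=(acc<<6)|0x1E=0xA51E, pending=0
Byte[4]=23: 1-byte. pending=0, acc=0x0

Answer: 0 0x0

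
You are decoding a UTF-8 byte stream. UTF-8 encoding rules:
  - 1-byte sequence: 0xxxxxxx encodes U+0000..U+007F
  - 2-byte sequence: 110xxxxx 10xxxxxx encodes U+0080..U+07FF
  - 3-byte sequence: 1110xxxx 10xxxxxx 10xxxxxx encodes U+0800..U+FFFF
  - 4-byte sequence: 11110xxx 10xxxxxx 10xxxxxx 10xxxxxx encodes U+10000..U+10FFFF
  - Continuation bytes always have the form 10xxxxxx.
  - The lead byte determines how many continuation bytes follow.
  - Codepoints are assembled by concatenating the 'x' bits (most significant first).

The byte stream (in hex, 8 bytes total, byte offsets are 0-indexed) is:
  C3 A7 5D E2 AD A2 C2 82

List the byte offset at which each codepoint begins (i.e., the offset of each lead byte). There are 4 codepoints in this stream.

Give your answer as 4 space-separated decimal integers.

Answer: 0 2 3 6

Derivation:
Byte[0]=C3: 2-byte lead, need 1 cont bytes. acc=0x3
Byte[1]=A7: continuation. acc=(acc<<6)|0x27=0xE7
Completed: cp=U+00E7 (starts at byte 0)
Byte[2]=5D: 1-byte ASCII. cp=U+005D
Byte[3]=E2: 3-byte lead, need 2 cont bytes. acc=0x2
Byte[4]=AD: continuation. acc=(acc<<6)|0x2D=0xAD
Byte[5]=A2: continuation. acc=(acc<<6)|0x22=0x2B62
Completed: cp=U+2B62 (starts at byte 3)
Byte[6]=C2: 2-byte lead, need 1 cont bytes. acc=0x2
Byte[7]=82: continuation. acc=(acc<<6)|0x02=0x82
Completed: cp=U+0082 (starts at byte 6)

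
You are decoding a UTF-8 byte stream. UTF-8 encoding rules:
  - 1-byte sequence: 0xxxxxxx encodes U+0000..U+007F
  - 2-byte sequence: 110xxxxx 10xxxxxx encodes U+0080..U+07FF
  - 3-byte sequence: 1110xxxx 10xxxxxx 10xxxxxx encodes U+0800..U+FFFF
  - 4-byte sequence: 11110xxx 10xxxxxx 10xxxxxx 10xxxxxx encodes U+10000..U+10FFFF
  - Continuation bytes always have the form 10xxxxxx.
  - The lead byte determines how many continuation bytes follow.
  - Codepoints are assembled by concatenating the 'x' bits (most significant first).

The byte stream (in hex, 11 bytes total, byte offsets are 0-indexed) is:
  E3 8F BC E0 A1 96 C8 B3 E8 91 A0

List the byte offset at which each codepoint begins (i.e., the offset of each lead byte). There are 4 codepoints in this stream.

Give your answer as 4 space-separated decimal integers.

Answer: 0 3 6 8

Derivation:
Byte[0]=E3: 3-byte lead, need 2 cont bytes. acc=0x3
Byte[1]=8F: continuation. acc=(acc<<6)|0x0F=0xCF
Byte[2]=BC: continuation. acc=(acc<<6)|0x3C=0x33FC
Completed: cp=U+33FC (starts at byte 0)
Byte[3]=E0: 3-byte lead, need 2 cont bytes. acc=0x0
Byte[4]=A1: continuation. acc=(acc<<6)|0x21=0x21
Byte[5]=96: continuation. acc=(acc<<6)|0x16=0x856
Completed: cp=U+0856 (starts at byte 3)
Byte[6]=C8: 2-byte lead, need 1 cont bytes. acc=0x8
Byte[7]=B3: continuation. acc=(acc<<6)|0x33=0x233
Completed: cp=U+0233 (starts at byte 6)
Byte[8]=E8: 3-byte lead, need 2 cont bytes. acc=0x8
Byte[9]=91: continuation. acc=(acc<<6)|0x11=0x211
Byte[10]=A0: continuation. acc=(acc<<6)|0x20=0x8460
Completed: cp=U+8460 (starts at byte 8)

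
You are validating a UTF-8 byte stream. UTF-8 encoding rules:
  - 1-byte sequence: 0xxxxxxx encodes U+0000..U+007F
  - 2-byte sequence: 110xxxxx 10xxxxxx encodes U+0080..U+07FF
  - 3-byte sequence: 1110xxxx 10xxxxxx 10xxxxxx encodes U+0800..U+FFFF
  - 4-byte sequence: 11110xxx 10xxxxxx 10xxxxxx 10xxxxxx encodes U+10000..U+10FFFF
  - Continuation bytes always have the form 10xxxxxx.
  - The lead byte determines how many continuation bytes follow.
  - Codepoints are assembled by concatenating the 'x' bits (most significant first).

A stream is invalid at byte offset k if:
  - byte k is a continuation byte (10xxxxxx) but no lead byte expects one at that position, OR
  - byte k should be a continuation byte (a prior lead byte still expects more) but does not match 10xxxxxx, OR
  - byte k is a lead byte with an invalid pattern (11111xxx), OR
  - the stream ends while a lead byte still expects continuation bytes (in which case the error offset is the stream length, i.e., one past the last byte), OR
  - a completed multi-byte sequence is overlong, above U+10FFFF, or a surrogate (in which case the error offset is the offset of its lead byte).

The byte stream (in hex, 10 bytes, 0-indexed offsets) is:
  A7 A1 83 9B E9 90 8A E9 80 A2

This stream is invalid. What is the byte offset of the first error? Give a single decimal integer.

Byte[0]=A7: INVALID lead byte (not 0xxx/110x/1110/11110)

Answer: 0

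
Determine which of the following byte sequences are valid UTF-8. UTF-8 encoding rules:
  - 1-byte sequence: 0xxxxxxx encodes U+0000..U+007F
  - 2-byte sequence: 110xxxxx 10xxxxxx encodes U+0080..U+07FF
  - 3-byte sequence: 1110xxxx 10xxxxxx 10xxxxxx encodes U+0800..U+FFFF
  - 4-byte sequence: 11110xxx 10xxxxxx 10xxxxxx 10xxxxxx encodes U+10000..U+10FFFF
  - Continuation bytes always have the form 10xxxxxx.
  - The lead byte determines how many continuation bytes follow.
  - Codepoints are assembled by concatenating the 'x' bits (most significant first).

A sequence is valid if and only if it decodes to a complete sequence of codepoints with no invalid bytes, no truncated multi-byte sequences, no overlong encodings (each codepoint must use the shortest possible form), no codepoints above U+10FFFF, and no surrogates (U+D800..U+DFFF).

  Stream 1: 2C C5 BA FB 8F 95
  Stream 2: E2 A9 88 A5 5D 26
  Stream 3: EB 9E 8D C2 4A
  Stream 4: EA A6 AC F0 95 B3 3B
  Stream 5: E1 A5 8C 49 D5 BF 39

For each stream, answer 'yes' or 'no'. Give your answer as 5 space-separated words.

Answer: no no no no yes

Derivation:
Stream 1: error at byte offset 3. INVALID
Stream 2: error at byte offset 3. INVALID
Stream 3: error at byte offset 4. INVALID
Stream 4: error at byte offset 6. INVALID
Stream 5: decodes cleanly. VALID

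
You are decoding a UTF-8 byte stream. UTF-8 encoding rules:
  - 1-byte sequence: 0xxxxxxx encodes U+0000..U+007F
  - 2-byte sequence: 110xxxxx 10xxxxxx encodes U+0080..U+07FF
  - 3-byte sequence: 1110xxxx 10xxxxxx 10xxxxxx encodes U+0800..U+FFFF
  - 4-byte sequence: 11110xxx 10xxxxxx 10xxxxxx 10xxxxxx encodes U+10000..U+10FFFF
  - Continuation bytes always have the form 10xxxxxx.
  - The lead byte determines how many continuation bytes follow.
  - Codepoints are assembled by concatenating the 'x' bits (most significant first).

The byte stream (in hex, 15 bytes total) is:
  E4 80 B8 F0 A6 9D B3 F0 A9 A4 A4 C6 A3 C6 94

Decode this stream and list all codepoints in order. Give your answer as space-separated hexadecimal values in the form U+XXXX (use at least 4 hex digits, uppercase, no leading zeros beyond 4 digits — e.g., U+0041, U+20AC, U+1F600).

Byte[0]=E4: 3-byte lead, need 2 cont bytes. acc=0x4
Byte[1]=80: continuation. acc=(acc<<6)|0x00=0x100
Byte[2]=B8: continuation. acc=(acc<<6)|0x38=0x4038
Completed: cp=U+4038 (starts at byte 0)
Byte[3]=F0: 4-byte lead, need 3 cont bytes. acc=0x0
Byte[4]=A6: continuation. acc=(acc<<6)|0x26=0x26
Byte[5]=9D: continuation. acc=(acc<<6)|0x1D=0x99D
Byte[6]=B3: continuation. acc=(acc<<6)|0x33=0x26773
Completed: cp=U+26773 (starts at byte 3)
Byte[7]=F0: 4-byte lead, need 3 cont bytes. acc=0x0
Byte[8]=A9: continuation. acc=(acc<<6)|0x29=0x29
Byte[9]=A4: continuation. acc=(acc<<6)|0x24=0xA64
Byte[10]=A4: continuation. acc=(acc<<6)|0x24=0x29924
Completed: cp=U+29924 (starts at byte 7)
Byte[11]=C6: 2-byte lead, need 1 cont bytes. acc=0x6
Byte[12]=A3: continuation. acc=(acc<<6)|0x23=0x1A3
Completed: cp=U+01A3 (starts at byte 11)
Byte[13]=C6: 2-byte lead, need 1 cont bytes. acc=0x6
Byte[14]=94: continuation. acc=(acc<<6)|0x14=0x194
Completed: cp=U+0194 (starts at byte 13)

Answer: U+4038 U+26773 U+29924 U+01A3 U+0194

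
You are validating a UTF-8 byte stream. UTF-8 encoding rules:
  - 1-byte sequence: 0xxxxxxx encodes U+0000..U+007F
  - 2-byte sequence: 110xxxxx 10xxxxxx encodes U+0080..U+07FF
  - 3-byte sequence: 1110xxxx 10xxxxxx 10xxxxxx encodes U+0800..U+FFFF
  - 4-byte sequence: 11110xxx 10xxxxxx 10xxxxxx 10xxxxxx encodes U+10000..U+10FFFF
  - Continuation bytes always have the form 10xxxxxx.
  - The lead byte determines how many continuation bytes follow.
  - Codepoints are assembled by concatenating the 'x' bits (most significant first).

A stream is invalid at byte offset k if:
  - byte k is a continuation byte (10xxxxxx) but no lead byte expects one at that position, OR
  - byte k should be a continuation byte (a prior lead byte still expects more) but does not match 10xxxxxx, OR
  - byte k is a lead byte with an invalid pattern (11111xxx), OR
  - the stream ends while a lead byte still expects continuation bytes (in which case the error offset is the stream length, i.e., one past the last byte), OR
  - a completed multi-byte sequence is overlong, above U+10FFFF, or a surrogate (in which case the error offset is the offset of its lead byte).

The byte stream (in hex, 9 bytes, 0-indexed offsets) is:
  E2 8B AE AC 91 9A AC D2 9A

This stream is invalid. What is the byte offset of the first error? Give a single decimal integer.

Byte[0]=E2: 3-byte lead, need 2 cont bytes. acc=0x2
Byte[1]=8B: continuation. acc=(acc<<6)|0x0B=0x8B
Byte[2]=AE: continuation. acc=(acc<<6)|0x2E=0x22EE
Completed: cp=U+22EE (starts at byte 0)
Byte[3]=AC: INVALID lead byte (not 0xxx/110x/1110/11110)

Answer: 3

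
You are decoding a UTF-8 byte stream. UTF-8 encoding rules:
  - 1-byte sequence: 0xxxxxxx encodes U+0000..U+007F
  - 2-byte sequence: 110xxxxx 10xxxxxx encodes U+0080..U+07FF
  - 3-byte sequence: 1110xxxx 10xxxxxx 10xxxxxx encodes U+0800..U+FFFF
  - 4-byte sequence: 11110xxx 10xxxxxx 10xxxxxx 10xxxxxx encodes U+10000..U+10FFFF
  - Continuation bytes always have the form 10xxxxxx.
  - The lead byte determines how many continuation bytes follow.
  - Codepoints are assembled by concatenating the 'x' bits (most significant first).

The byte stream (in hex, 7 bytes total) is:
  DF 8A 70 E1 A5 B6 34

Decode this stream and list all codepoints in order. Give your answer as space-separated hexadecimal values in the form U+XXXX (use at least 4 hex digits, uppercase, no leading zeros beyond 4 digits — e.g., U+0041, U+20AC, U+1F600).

Answer: U+07CA U+0070 U+1976 U+0034

Derivation:
Byte[0]=DF: 2-byte lead, need 1 cont bytes. acc=0x1F
Byte[1]=8A: continuation. acc=(acc<<6)|0x0A=0x7CA
Completed: cp=U+07CA (starts at byte 0)
Byte[2]=70: 1-byte ASCII. cp=U+0070
Byte[3]=E1: 3-byte lead, need 2 cont bytes. acc=0x1
Byte[4]=A5: continuation. acc=(acc<<6)|0x25=0x65
Byte[5]=B6: continuation. acc=(acc<<6)|0x36=0x1976
Completed: cp=U+1976 (starts at byte 3)
Byte[6]=34: 1-byte ASCII. cp=U+0034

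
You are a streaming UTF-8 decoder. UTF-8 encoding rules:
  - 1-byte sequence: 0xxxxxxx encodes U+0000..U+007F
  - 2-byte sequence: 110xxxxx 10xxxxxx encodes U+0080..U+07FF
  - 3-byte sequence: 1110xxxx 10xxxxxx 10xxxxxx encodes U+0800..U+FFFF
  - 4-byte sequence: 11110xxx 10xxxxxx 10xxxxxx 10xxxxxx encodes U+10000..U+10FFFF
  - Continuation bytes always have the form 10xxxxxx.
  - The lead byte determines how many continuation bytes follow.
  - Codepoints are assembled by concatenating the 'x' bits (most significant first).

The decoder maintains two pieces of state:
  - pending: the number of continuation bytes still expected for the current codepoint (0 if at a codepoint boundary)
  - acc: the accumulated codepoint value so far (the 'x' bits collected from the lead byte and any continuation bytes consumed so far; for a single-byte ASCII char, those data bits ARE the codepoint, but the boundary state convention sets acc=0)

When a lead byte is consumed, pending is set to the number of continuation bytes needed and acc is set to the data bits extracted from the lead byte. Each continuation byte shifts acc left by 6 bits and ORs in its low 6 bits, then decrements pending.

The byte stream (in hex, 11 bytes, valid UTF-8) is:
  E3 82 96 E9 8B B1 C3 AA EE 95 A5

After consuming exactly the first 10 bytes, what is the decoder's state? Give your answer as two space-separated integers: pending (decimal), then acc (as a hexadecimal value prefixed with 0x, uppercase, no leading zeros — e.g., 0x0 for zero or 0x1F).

Answer: 1 0x395

Derivation:
Byte[0]=E3: 3-byte lead. pending=2, acc=0x3
Byte[1]=82: continuation. acc=(acc<<6)|0x02=0xC2, pending=1
Byte[2]=96: continuation. acc=(acc<<6)|0x16=0x3096, pending=0
Byte[3]=E9: 3-byte lead. pending=2, acc=0x9
Byte[4]=8B: continuation. acc=(acc<<6)|0x0B=0x24B, pending=1
Byte[5]=B1: continuation. acc=(acc<<6)|0x31=0x92F1, pending=0
Byte[6]=C3: 2-byte lead. pending=1, acc=0x3
Byte[7]=AA: continuation. acc=(acc<<6)|0x2A=0xEA, pending=0
Byte[8]=EE: 3-byte lead. pending=2, acc=0xE
Byte[9]=95: continuation. acc=(acc<<6)|0x15=0x395, pending=1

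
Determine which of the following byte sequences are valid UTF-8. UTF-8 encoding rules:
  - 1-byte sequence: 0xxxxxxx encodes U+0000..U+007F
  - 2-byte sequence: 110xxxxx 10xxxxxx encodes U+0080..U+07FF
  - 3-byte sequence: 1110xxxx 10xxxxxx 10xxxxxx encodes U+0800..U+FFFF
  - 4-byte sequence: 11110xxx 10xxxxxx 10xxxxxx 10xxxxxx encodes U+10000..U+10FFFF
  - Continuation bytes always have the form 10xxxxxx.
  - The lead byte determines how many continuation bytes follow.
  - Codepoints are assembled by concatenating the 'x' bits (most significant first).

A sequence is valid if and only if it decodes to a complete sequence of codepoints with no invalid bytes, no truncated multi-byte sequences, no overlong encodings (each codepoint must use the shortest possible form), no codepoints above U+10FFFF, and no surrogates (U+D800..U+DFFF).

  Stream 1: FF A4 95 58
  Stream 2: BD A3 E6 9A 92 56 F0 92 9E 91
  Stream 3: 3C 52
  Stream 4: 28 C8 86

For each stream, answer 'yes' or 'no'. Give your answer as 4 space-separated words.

Answer: no no yes yes

Derivation:
Stream 1: error at byte offset 0. INVALID
Stream 2: error at byte offset 0. INVALID
Stream 3: decodes cleanly. VALID
Stream 4: decodes cleanly. VALID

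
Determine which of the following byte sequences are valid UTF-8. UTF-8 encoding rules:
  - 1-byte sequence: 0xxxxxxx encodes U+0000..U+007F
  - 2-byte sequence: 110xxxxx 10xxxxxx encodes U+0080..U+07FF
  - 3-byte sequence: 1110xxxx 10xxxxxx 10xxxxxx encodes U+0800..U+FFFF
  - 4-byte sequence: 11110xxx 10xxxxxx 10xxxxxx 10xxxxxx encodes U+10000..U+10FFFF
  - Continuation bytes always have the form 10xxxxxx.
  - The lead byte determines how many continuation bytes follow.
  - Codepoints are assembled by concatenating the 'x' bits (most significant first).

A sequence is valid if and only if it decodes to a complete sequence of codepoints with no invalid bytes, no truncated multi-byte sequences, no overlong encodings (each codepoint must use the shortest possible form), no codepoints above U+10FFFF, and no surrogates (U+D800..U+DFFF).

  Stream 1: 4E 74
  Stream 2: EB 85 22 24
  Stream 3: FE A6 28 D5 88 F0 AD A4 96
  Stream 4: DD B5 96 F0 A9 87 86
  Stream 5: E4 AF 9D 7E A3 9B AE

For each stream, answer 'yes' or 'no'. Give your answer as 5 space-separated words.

Answer: yes no no no no

Derivation:
Stream 1: decodes cleanly. VALID
Stream 2: error at byte offset 2. INVALID
Stream 3: error at byte offset 0. INVALID
Stream 4: error at byte offset 2. INVALID
Stream 5: error at byte offset 4. INVALID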